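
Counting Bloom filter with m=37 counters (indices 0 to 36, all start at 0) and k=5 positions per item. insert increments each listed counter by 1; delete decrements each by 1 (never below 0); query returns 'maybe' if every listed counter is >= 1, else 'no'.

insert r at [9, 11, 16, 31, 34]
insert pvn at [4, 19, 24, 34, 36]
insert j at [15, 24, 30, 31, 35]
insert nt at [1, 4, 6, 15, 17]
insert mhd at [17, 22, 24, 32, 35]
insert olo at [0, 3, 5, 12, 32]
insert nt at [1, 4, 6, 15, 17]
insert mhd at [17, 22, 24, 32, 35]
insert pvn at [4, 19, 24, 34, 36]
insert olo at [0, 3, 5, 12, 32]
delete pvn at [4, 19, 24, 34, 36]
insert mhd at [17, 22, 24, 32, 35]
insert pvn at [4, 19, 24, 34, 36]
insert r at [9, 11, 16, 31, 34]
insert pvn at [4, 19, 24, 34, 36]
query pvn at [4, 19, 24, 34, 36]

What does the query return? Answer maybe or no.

Step 1: insert r at [9, 11, 16, 31, 34] -> counters=[0,0,0,0,0,0,0,0,0,1,0,1,0,0,0,0,1,0,0,0,0,0,0,0,0,0,0,0,0,0,0,1,0,0,1,0,0]
Step 2: insert pvn at [4, 19, 24, 34, 36] -> counters=[0,0,0,0,1,0,0,0,0,1,0,1,0,0,0,0,1,0,0,1,0,0,0,0,1,0,0,0,0,0,0,1,0,0,2,0,1]
Step 3: insert j at [15, 24, 30, 31, 35] -> counters=[0,0,0,0,1,0,0,0,0,1,0,1,0,0,0,1,1,0,0,1,0,0,0,0,2,0,0,0,0,0,1,2,0,0,2,1,1]
Step 4: insert nt at [1, 4, 6, 15, 17] -> counters=[0,1,0,0,2,0,1,0,0,1,0,1,0,0,0,2,1,1,0,1,0,0,0,0,2,0,0,0,0,0,1,2,0,0,2,1,1]
Step 5: insert mhd at [17, 22, 24, 32, 35] -> counters=[0,1,0,0,2,0,1,0,0,1,0,1,0,0,0,2,1,2,0,1,0,0,1,0,3,0,0,0,0,0,1,2,1,0,2,2,1]
Step 6: insert olo at [0, 3, 5, 12, 32] -> counters=[1,1,0,1,2,1,1,0,0,1,0,1,1,0,0,2,1,2,0,1,0,0,1,0,3,0,0,0,0,0,1,2,2,0,2,2,1]
Step 7: insert nt at [1, 4, 6, 15, 17] -> counters=[1,2,0,1,3,1,2,0,0,1,0,1,1,0,0,3,1,3,0,1,0,0,1,0,3,0,0,0,0,0,1,2,2,0,2,2,1]
Step 8: insert mhd at [17, 22, 24, 32, 35] -> counters=[1,2,0,1,3,1,2,0,0,1,0,1,1,0,0,3,1,4,0,1,0,0,2,0,4,0,0,0,0,0,1,2,3,0,2,3,1]
Step 9: insert pvn at [4, 19, 24, 34, 36] -> counters=[1,2,0,1,4,1,2,0,0,1,0,1,1,0,0,3,1,4,0,2,0,0,2,0,5,0,0,0,0,0,1,2,3,0,3,3,2]
Step 10: insert olo at [0, 3, 5, 12, 32] -> counters=[2,2,0,2,4,2,2,0,0,1,0,1,2,0,0,3,1,4,0,2,0,0,2,0,5,0,0,0,0,0,1,2,4,0,3,3,2]
Step 11: delete pvn at [4, 19, 24, 34, 36] -> counters=[2,2,0,2,3,2,2,0,0,1,0,1,2,0,0,3,1,4,0,1,0,0,2,0,4,0,0,0,0,0,1,2,4,0,2,3,1]
Step 12: insert mhd at [17, 22, 24, 32, 35] -> counters=[2,2,0,2,3,2,2,0,0,1,0,1,2,0,0,3,1,5,0,1,0,0,3,0,5,0,0,0,0,0,1,2,5,0,2,4,1]
Step 13: insert pvn at [4, 19, 24, 34, 36] -> counters=[2,2,0,2,4,2,2,0,0,1,0,1,2,0,0,3,1,5,0,2,0,0,3,0,6,0,0,0,0,0,1,2,5,0,3,4,2]
Step 14: insert r at [9, 11, 16, 31, 34] -> counters=[2,2,0,2,4,2,2,0,0,2,0,2,2,0,0,3,2,5,0,2,0,0,3,0,6,0,0,0,0,0,1,3,5,0,4,4,2]
Step 15: insert pvn at [4, 19, 24, 34, 36] -> counters=[2,2,0,2,5,2,2,0,0,2,0,2,2,0,0,3,2,5,0,3,0,0,3,0,7,0,0,0,0,0,1,3,5,0,5,4,3]
Query pvn: check counters[4]=5 counters[19]=3 counters[24]=7 counters[34]=5 counters[36]=3 -> maybe

Answer: maybe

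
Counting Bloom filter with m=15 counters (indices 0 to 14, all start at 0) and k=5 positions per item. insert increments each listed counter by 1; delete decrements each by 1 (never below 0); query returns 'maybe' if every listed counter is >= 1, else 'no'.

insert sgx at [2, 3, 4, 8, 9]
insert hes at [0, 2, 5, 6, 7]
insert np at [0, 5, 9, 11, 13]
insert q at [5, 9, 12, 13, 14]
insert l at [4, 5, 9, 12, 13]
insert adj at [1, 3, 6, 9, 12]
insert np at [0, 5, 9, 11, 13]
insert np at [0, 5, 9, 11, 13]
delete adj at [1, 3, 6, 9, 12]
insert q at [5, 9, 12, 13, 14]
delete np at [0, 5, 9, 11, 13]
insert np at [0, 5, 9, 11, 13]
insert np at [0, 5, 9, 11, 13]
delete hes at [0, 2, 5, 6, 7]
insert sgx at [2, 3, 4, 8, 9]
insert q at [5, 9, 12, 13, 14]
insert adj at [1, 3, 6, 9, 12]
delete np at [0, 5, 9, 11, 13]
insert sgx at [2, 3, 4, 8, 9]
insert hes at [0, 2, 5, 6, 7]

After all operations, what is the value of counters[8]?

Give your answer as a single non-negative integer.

Answer: 3

Derivation:
Step 1: insert sgx at [2, 3, 4, 8, 9] -> counters=[0,0,1,1,1,0,0,0,1,1,0,0,0,0,0]
Step 2: insert hes at [0, 2, 5, 6, 7] -> counters=[1,0,2,1,1,1,1,1,1,1,0,0,0,0,0]
Step 3: insert np at [0, 5, 9, 11, 13] -> counters=[2,0,2,1,1,2,1,1,1,2,0,1,0,1,0]
Step 4: insert q at [5, 9, 12, 13, 14] -> counters=[2,0,2,1,1,3,1,1,1,3,0,1,1,2,1]
Step 5: insert l at [4, 5, 9, 12, 13] -> counters=[2,0,2,1,2,4,1,1,1,4,0,1,2,3,1]
Step 6: insert adj at [1, 3, 6, 9, 12] -> counters=[2,1,2,2,2,4,2,1,1,5,0,1,3,3,1]
Step 7: insert np at [0, 5, 9, 11, 13] -> counters=[3,1,2,2,2,5,2,1,1,6,0,2,3,4,1]
Step 8: insert np at [0, 5, 9, 11, 13] -> counters=[4,1,2,2,2,6,2,1,1,7,0,3,3,5,1]
Step 9: delete adj at [1, 3, 6, 9, 12] -> counters=[4,0,2,1,2,6,1,1,1,6,0,3,2,5,1]
Step 10: insert q at [5, 9, 12, 13, 14] -> counters=[4,0,2,1,2,7,1,1,1,7,0,3,3,6,2]
Step 11: delete np at [0, 5, 9, 11, 13] -> counters=[3,0,2,1,2,6,1,1,1,6,0,2,3,5,2]
Step 12: insert np at [0, 5, 9, 11, 13] -> counters=[4,0,2,1,2,7,1,1,1,7,0,3,3,6,2]
Step 13: insert np at [0, 5, 9, 11, 13] -> counters=[5,0,2,1,2,8,1,1,1,8,0,4,3,7,2]
Step 14: delete hes at [0, 2, 5, 6, 7] -> counters=[4,0,1,1,2,7,0,0,1,8,0,4,3,7,2]
Step 15: insert sgx at [2, 3, 4, 8, 9] -> counters=[4,0,2,2,3,7,0,0,2,9,0,4,3,7,2]
Step 16: insert q at [5, 9, 12, 13, 14] -> counters=[4,0,2,2,3,8,0,0,2,10,0,4,4,8,3]
Step 17: insert adj at [1, 3, 6, 9, 12] -> counters=[4,1,2,3,3,8,1,0,2,11,0,4,5,8,3]
Step 18: delete np at [0, 5, 9, 11, 13] -> counters=[3,1,2,3,3,7,1,0,2,10,0,3,5,7,3]
Step 19: insert sgx at [2, 3, 4, 8, 9] -> counters=[3,1,3,4,4,7,1,0,3,11,0,3,5,7,3]
Step 20: insert hes at [0, 2, 5, 6, 7] -> counters=[4,1,4,4,4,8,2,1,3,11,0,3,5,7,3]
Final counters=[4,1,4,4,4,8,2,1,3,11,0,3,5,7,3] -> counters[8]=3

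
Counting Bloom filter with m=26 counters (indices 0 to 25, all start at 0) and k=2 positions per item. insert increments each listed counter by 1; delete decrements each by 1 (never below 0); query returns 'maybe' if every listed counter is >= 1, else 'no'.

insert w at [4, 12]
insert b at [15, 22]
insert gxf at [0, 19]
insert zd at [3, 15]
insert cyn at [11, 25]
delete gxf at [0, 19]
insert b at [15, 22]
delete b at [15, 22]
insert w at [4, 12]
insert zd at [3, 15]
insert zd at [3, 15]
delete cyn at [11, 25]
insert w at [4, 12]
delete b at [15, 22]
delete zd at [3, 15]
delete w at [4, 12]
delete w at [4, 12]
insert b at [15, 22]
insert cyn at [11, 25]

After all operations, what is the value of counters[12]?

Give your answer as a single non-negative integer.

Step 1: insert w at [4, 12] -> counters=[0,0,0,0,1,0,0,0,0,0,0,0,1,0,0,0,0,0,0,0,0,0,0,0,0,0]
Step 2: insert b at [15, 22] -> counters=[0,0,0,0,1,0,0,0,0,0,0,0,1,0,0,1,0,0,0,0,0,0,1,0,0,0]
Step 3: insert gxf at [0, 19] -> counters=[1,0,0,0,1,0,0,0,0,0,0,0,1,0,0,1,0,0,0,1,0,0,1,0,0,0]
Step 4: insert zd at [3, 15] -> counters=[1,0,0,1,1,0,0,0,0,0,0,0,1,0,0,2,0,0,0,1,0,0,1,0,0,0]
Step 5: insert cyn at [11, 25] -> counters=[1,0,0,1,1,0,0,0,0,0,0,1,1,0,0,2,0,0,0,1,0,0,1,0,0,1]
Step 6: delete gxf at [0, 19] -> counters=[0,0,0,1,1,0,0,0,0,0,0,1,1,0,0,2,0,0,0,0,0,0,1,0,0,1]
Step 7: insert b at [15, 22] -> counters=[0,0,0,1,1,0,0,0,0,0,0,1,1,0,0,3,0,0,0,0,0,0,2,0,0,1]
Step 8: delete b at [15, 22] -> counters=[0,0,0,1,1,0,0,0,0,0,0,1,1,0,0,2,0,0,0,0,0,0,1,0,0,1]
Step 9: insert w at [4, 12] -> counters=[0,0,0,1,2,0,0,0,0,0,0,1,2,0,0,2,0,0,0,0,0,0,1,0,0,1]
Step 10: insert zd at [3, 15] -> counters=[0,0,0,2,2,0,0,0,0,0,0,1,2,0,0,3,0,0,0,0,0,0,1,0,0,1]
Step 11: insert zd at [3, 15] -> counters=[0,0,0,3,2,0,0,0,0,0,0,1,2,0,0,4,0,0,0,0,0,0,1,0,0,1]
Step 12: delete cyn at [11, 25] -> counters=[0,0,0,3,2,0,0,0,0,0,0,0,2,0,0,4,0,0,0,0,0,0,1,0,0,0]
Step 13: insert w at [4, 12] -> counters=[0,0,0,3,3,0,0,0,0,0,0,0,3,0,0,4,0,0,0,0,0,0,1,0,0,0]
Step 14: delete b at [15, 22] -> counters=[0,0,0,3,3,0,0,0,0,0,0,0,3,0,0,3,0,0,0,0,0,0,0,0,0,0]
Step 15: delete zd at [3, 15] -> counters=[0,0,0,2,3,0,0,0,0,0,0,0,3,0,0,2,0,0,0,0,0,0,0,0,0,0]
Step 16: delete w at [4, 12] -> counters=[0,0,0,2,2,0,0,0,0,0,0,0,2,0,0,2,0,0,0,0,0,0,0,0,0,0]
Step 17: delete w at [4, 12] -> counters=[0,0,0,2,1,0,0,0,0,0,0,0,1,0,0,2,0,0,0,0,0,0,0,0,0,0]
Step 18: insert b at [15, 22] -> counters=[0,0,0,2,1,0,0,0,0,0,0,0,1,0,0,3,0,0,0,0,0,0,1,0,0,0]
Step 19: insert cyn at [11, 25] -> counters=[0,0,0,2,1,0,0,0,0,0,0,1,1,0,0,3,0,0,0,0,0,0,1,0,0,1]
Final counters=[0,0,0,2,1,0,0,0,0,0,0,1,1,0,0,3,0,0,0,0,0,0,1,0,0,1] -> counters[12]=1

Answer: 1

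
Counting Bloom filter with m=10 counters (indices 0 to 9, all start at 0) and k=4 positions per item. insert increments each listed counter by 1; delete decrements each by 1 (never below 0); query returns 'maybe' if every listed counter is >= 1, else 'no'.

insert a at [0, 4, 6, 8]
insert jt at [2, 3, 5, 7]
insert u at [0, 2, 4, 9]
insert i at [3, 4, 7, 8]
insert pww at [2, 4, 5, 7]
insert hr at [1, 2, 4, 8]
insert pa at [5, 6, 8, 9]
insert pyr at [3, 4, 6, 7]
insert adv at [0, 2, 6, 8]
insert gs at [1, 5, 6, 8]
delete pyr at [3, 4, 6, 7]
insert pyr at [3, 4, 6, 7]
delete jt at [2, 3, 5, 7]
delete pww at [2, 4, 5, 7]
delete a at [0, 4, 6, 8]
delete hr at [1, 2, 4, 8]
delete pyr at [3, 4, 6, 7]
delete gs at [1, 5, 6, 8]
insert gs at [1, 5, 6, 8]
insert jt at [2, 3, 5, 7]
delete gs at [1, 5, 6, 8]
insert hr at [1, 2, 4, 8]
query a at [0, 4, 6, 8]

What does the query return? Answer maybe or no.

Answer: maybe

Derivation:
Step 1: insert a at [0, 4, 6, 8] -> counters=[1,0,0,0,1,0,1,0,1,0]
Step 2: insert jt at [2, 3, 5, 7] -> counters=[1,0,1,1,1,1,1,1,1,0]
Step 3: insert u at [0, 2, 4, 9] -> counters=[2,0,2,1,2,1,1,1,1,1]
Step 4: insert i at [3, 4, 7, 8] -> counters=[2,0,2,2,3,1,1,2,2,1]
Step 5: insert pww at [2, 4, 5, 7] -> counters=[2,0,3,2,4,2,1,3,2,1]
Step 6: insert hr at [1, 2, 4, 8] -> counters=[2,1,4,2,5,2,1,3,3,1]
Step 7: insert pa at [5, 6, 8, 9] -> counters=[2,1,4,2,5,3,2,3,4,2]
Step 8: insert pyr at [3, 4, 6, 7] -> counters=[2,1,4,3,6,3,3,4,4,2]
Step 9: insert adv at [0, 2, 6, 8] -> counters=[3,1,5,3,6,3,4,4,5,2]
Step 10: insert gs at [1, 5, 6, 8] -> counters=[3,2,5,3,6,4,5,4,6,2]
Step 11: delete pyr at [3, 4, 6, 7] -> counters=[3,2,5,2,5,4,4,3,6,2]
Step 12: insert pyr at [3, 4, 6, 7] -> counters=[3,2,5,3,6,4,5,4,6,2]
Step 13: delete jt at [2, 3, 5, 7] -> counters=[3,2,4,2,6,3,5,3,6,2]
Step 14: delete pww at [2, 4, 5, 7] -> counters=[3,2,3,2,5,2,5,2,6,2]
Step 15: delete a at [0, 4, 6, 8] -> counters=[2,2,3,2,4,2,4,2,5,2]
Step 16: delete hr at [1, 2, 4, 8] -> counters=[2,1,2,2,3,2,4,2,4,2]
Step 17: delete pyr at [3, 4, 6, 7] -> counters=[2,1,2,1,2,2,3,1,4,2]
Step 18: delete gs at [1, 5, 6, 8] -> counters=[2,0,2,1,2,1,2,1,3,2]
Step 19: insert gs at [1, 5, 6, 8] -> counters=[2,1,2,1,2,2,3,1,4,2]
Step 20: insert jt at [2, 3, 5, 7] -> counters=[2,1,3,2,2,3,3,2,4,2]
Step 21: delete gs at [1, 5, 6, 8] -> counters=[2,0,3,2,2,2,2,2,3,2]
Step 22: insert hr at [1, 2, 4, 8] -> counters=[2,1,4,2,3,2,2,2,4,2]
Query a: check counters[0]=2 counters[4]=3 counters[6]=2 counters[8]=4 -> maybe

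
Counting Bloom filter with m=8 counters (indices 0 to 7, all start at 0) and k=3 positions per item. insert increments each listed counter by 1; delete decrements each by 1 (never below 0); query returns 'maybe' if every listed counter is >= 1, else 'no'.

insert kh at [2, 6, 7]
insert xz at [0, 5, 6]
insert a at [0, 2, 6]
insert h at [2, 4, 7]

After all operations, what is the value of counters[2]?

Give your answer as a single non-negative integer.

Step 1: insert kh at [2, 6, 7] -> counters=[0,0,1,0,0,0,1,1]
Step 2: insert xz at [0, 5, 6] -> counters=[1,0,1,0,0,1,2,1]
Step 3: insert a at [0, 2, 6] -> counters=[2,0,2,0,0,1,3,1]
Step 4: insert h at [2, 4, 7] -> counters=[2,0,3,0,1,1,3,2]
Final counters=[2,0,3,0,1,1,3,2] -> counters[2]=3

Answer: 3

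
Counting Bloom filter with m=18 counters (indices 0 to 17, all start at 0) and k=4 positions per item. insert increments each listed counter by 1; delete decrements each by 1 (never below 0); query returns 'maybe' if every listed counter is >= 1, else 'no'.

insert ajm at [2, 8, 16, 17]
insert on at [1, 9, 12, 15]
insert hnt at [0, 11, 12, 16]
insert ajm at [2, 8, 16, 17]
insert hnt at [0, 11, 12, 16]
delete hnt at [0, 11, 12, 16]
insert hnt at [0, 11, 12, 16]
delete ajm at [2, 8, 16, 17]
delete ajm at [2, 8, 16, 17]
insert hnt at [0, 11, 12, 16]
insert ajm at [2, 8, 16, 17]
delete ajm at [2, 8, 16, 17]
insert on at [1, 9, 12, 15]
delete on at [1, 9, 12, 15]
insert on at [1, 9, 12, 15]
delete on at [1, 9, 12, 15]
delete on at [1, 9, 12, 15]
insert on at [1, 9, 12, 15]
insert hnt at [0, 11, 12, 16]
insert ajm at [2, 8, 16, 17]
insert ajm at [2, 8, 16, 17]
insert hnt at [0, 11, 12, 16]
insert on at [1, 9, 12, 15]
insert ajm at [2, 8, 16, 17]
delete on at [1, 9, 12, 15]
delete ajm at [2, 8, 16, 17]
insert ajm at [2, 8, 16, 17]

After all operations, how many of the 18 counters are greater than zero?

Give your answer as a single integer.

Answer: 10

Derivation:
Step 1: insert ajm at [2, 8, 16, 17] -> counters=[0,0,1,0,0,0,0,0,1,0,0,0,0,0,0,0,1,1]
Step 2: insert on at [1, 9, 12, 15] -> counters=[0,1,1,0,0,0,0,0,1,1,0,0,1,0,0,1,1,1]
Step 3: insert hnt at [0, 11, 12, 16] -> counters=[1,1,1,0,0,0,0,0,1,1,0,1,2,0,0,1,2,1]
Step 4: insert ajm at [2, 8, 16, 17] -> counters=[1,1,2,0,0,0,0,0,2,1,0,1,2,0,0,1,3,2]
Step 5: insert hnt at [0, 11, 12, 16] -> counters=[2,1,2,0,0,0,0,0,2,1,0,2,3,0,0,1,4,2]
Step 6: delete hnt at [0, 11, 12, 16] -> counters=[1,1,2,0,0,0,0,0,2,1,0,1,2,0,0,1,3,2]
Step 7: insert hnt at [0, 11, 12, 16] -> counters=[2,1,2,0,0,0,0,0,2,1,0,2,3,0,0,1,4,2]
Step 8: delete ajm at [2, 8, 16, 17] -> counters=[2,1,1,0,0,0,0,0,1,1,0,2,3,0,0,1,3,1]
Step 9: delete ajm at [2, 8, 16, 17] -> counters=[2,1,0,0,0,0,0,0,0,1,0,2,3,0,0,1,2,0]
Step 10: insert hnt at [0, 11, 12, 16] -> counters=[3,1,0,0,0,0,0,0,0,1,0,3,4,0,0,1,3,0]
Step 11: insert ajm at [2, 8, 16, 17] -> counters=[3,1,1,0,0,0,0,0,1,1,0,3,4,0,0,1,4,1]
Step 12: delete ajm at [2, 8, 16, 17] -> counters=[3,1,0,0,0,0,0,0,0,1,0,3,4,0,0,1,3,0]
Step 13: insert on at [1, 9, 12, 15] -> counters=[3,2,0,0,0,0,0,0,0,2,0,3,5,0,0,2,3,0]
Step 14: delete on at [1, 9, 12, 15] -> counters=[3,1,0,0,0,0,0,0,0,1,0,3,4,0,0,1,3,0]
Step 15: insert on at [1, 9, 12, 15] -> counters=[3,2,0,0,0,0,0,0,0,2,0,3,5,0,0,2,3,0]
Step 16: delete on at [1, 9, 12, 15] -> counters=[3,1,0,0,0,0,0,0,0,1,0,3,4,0,0,1,3,0]
Step 17: delete on at [1, 9, 12, 15] -> counters=[3,0,0,0,0,0,0,0,0,0,0,3,3,0,0,0,3,0]
Step 18: insert on at [1, 9, 12, 15] -> counters=[3,1,0,0,0,0,0,0,0,1,0,3,4,0,0,1,3,0]
Step 19: insert hnt at [0, 11, 12, 16] -> counters=[4,1,0,0,0,0,0,0,0,1,0,4,5,0,0,1,4,0]
Step 20: insert ajm at [2, 8, 16, 17] -> counters=[4,1,1,0,0,0,0,0,1,1,0,4,5,0,0,1,5,1]
Step 21: insert ajm at [2, 8, 16, 17] -> counters=[4,1,2,0,0,0,0,0,2,1,0,4,5,0,0,1,6,2]
Step 22: insert hnt at [0, 11, 12, 16] -> counters=[5,1,2,0,0,0,0,0,2,1,0,5,6,0,0,1,7,2]
Step 23: insert on at [1, 9, 12, 15] -> counters=[5,2,2,0,0,0,0,0,2,2,0,5,7,0,0,2,7,2]
Step 24: insert ajm at [2, 8, 16, 17] -> counters=[5,2,3,0,0,0,0,0,3,2,0,5,7,0,0,2,8,3]
Step 25: delete on at [1, 9, 12, 15] -> counters=[5,1,3,0,0,0,0,0,3,1,0,5,6,0,0,1,8,3]
Step 26: delete ajm at [2, 8, 16, 17] -> counters=[5,1,2,0,0,0,0,0,2,1,0,5,6,0,0,1,7,2]
Step 27: insert ajm at [2, 8, 16, 17] -> counters=[5,1,3,0,0,0,0,0,3,1,0,5,6,0,0,1,8,3]
Final counters=[5,1,3,0,0,0,0,0,3,1,0,5,6,0,0,1,8,3] -> 10 nonzero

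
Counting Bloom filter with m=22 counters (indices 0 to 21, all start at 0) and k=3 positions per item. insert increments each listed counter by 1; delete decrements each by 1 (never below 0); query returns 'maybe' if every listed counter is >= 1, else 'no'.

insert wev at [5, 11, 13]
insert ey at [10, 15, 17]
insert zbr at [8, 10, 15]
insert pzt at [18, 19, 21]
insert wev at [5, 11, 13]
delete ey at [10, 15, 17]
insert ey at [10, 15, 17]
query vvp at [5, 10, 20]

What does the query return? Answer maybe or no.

Answer: no

Derivation:
Step 1: insert wev at [5, 11, 13] -> counters=[0,0,0,0,0,1,0,0,0,0,0,1,0,1,0,0,0,0,0,0,0,0]
Step 2: insert ey at [10, 15, 17] -> counters=[0,0,0,0,0,1,0,0,0,0,1,1,0,1,0,1,0,1,0,0,0,0]
Step 3: insert zbr at [8, 10, 15] -> counters=[0,0,0,0,0,1,0,0,1,0,2,1,0,1,0,2,0,1,0,0,0,0]
Step 4: insert pzt at [18, 19, 21] -> counters=[0,0,0,0,0,1,0,0,1,0,2,1,0,1,0,2,0,1,1,1,0,1]
Step 5: insert wev at [5, 11, 13] -> counters=[0,0,0,0,0,2,0,0,1,0,2,2,0,2,0,2,0,1,1,1,0,1]
Step 6: delete ey at [10, 15, 17] -> counters=[0,0,0,0,0,2,0,0,1,0,1,2,0,2,0,1,0,0,1,1,0,1]
Step 7: insert ey at [10, 15, 17] -> counters=[0,0,0,0,0,2,0,0,1,0,2,2,0,2,0,2,0,1,1,1,0,1]
Query vvp: check counters[5]=2 counters[10]=2 counters[20]=0 -> no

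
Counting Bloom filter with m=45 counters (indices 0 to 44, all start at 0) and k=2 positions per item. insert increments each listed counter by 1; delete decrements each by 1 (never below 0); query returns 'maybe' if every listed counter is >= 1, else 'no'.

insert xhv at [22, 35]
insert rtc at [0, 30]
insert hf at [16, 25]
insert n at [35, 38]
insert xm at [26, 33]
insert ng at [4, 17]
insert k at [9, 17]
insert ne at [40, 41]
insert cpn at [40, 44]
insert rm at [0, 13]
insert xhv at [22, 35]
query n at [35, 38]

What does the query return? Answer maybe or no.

Step 1: insert xhv at [22, 35] -> counters=[0,0,0,0,0,0,0,0,0,0,0,0,0,0,0,0,0,0,0,0,0,0,1,0,0,0,0,0,0,0,0,0,0,0,0,1,0,0,0,0,0,0,0,0,0]
Step 2: insert rtc at [0, 30] -> counters=[1,0,0,0,0,0,0,0,0,0,0,0,0,0,0,0,0,0,0,0,0,0,1,0,0,0,0,0,0,0,1,0,0,0,0,1,0,0,0,0,0,0,0,0,0]
Step 3: insert hf at [16, 25] -> counters=[1,0,0,0,0,0,0,0,0,0,0,0,0,0,0,0,1,0,0,0,0,0,1,0,0,1,0,0,0,0,1,0,0,0,0,1,0,0,0,0,0,0,0,0,0]
Step 4: insert n at [35, 38] -> counters=[1,0,0,0,0,0,0,0,0,0,0,0,0,0,0,0,1,0,0,0,0,0,1,0,0,1,0,0,0,0,1,0,0,0,0,2,0,0,1,0,0,0,0,0,0]
Step 5: insert xm at [26, 33] -> counters=[1,0,0,0,0,0,0,0,0,0,0,0,0,0,0,0,1,0,0,0,0,0,1,0,0,1,1,0,0,0,1,0,0,1,0,2,0,0,1,0,0,0,0,0,0]
Step 6: insert ng at [4, 17] -> counters=[1,0,0,0,1,0,0,0,0,0,0,0,0,0,0,0,1,1,0,0,0,0,1,0,0,1,1,0,0,0,1,0,0,1,0,2,0,0,1,0,0,0,0,0,0]
Step 7: insert k at [9, 17] -> counters=[1,0,0,0,1,0,0,0,0,1,0,0,0,0,0,0,1,2,0,0,0,0,1,0,0,1,1,0,0,0,1,0,0,1,0,2,0,0,1,0,0,0,0,0,0]
Step 8: insert ne at [40, 41] -> counters=[1,0,0,0,1,0,0,0,0,1,0,0,0,0,0,0,1,2,0,0,0,0,1,0,0,1,1,0,0,0,1,0,0,1,0,2,0,0,1,0,1,1,0,0,0]
Step 9: insert cpn at [40, 44] -> counters=[1,0,0,0,1,0,0,0,0,1,0,0,0,0,0,0,1,2,0,0,0,0,1,0,0,1,1,0,0,0,1,0,0,1,0,2,0,0,1,0,2,1,0,0,1]
Step 10: insert rm at [0, 13] -> counters=[2,0,0,0,1,0,0,0,0,1,0,0,0,1,0,0,1,2,0,0,0,0,1,0,0,1,1,0,0,0,1,0,0,1,0,2,0,0,1,0,2,1,0,0,1]
Step 11: insert xhv at [22, 35] -> counters=[2,0,0,0,1,0,0,0,0,1,0,0,0,1,0,0,1,2,0,0,0,0,2,0,0,1,1,0,0,0,1,0,0,1,0,3,0,0,1,0,2,1,0,0,1]
Query n: check counters[35]=3 counters[38]=1 -> maybe

Answer: maybe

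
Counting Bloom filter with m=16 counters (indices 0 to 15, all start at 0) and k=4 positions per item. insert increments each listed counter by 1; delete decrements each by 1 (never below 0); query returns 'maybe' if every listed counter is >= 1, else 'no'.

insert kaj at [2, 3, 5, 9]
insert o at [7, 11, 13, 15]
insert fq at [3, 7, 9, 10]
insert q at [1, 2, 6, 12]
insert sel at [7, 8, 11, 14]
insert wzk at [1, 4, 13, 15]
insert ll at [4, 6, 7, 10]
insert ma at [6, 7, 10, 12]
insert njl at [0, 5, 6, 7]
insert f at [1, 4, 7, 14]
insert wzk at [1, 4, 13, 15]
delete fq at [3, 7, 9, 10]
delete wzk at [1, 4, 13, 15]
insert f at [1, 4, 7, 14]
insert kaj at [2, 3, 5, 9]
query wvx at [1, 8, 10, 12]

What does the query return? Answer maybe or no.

Step 1: insert kaj at [2, 3, 5, 9] -> counters=[0,0,1,1,0,1,0,0,0,1,0,0,0,0,0,0]
Step 2: insert o at [7, 11, 13, 15] -> counters=[0,0,1,1,0,1,0,1,0,1,0,1,0,1,0,1]
Step 3: insert fq at [3, 7, 9, 10] -> counters=[0,0,1,2,0,1,0,2,0,2,1,1,0,1,0,1]
Step 4: insert q at [1, 2, 6, 12] -> counters=[0,1,2,2,0,1,1,2,0,2,1,1,1,1,0,1]
Step 5: insert sel at [7, 8, 11, 14] -> counters=[0,1,2,2,0,1,1,3,1,2,1,2,1,1,1,1]
Step 6: insert wzk at [1, 4, 13, 15] -> counters=[0,2,2,2,1,1,1,3,1,2,1,2,1,2,1,2]
Step 7: insert ll at [4, 6, 7, 10] -> counters=[0,2,2,2,2,1,2,4,1,2,2,2,1,2,1,2]
Step 8: insert ma at [6, 7, 10, 12] -> counters=[0,2,2,2,2,1,3,5,1,2,3,2,2,2,1,2]
Step 9: insert njl at [0, 5, 6, 7] -> counters=[1,2,2,2,2,2,4,6,1,2,3,2,2,2,1,2]
Step 10: insert f at [1, 4, 7, 14] -> counters=[1,3,2,2,3,2,4,7,1,2,3,2,2,2,2,2]
Step 11: insert wzk at [1, 4, 13, 15] -> counters=[1,4,2,2,4,2,4,7,1,2,3,2,2,3,2,3]
Step 12: delete fq at [3, 7, 9, 10] -> counters=[1,4,2,1,4,2,4,6,1,1,2,2,2,3,2,3]
Step 13: delete wzk at [1, 4, 13, 15] -> counters=[1,3,2,1,3,2,4,6,1,1,2,2,2,2,2,2]
Step 14: insert f at [1, 4, 7, 14] -> counters=[1,4,2,1,4,2,4,7,1,1,2,2,2,2,3,2]
Step 15: insert kaj at [2, 3, 5, 9] -> counters=[1,4,3,2,4,3,4,7,1,2,2,2,2,2,3,2]
Query wvx: check counters[1]=4 counters[8]=1 counters[10]=2 counters[12]=2 -> maybe

Answer: maybe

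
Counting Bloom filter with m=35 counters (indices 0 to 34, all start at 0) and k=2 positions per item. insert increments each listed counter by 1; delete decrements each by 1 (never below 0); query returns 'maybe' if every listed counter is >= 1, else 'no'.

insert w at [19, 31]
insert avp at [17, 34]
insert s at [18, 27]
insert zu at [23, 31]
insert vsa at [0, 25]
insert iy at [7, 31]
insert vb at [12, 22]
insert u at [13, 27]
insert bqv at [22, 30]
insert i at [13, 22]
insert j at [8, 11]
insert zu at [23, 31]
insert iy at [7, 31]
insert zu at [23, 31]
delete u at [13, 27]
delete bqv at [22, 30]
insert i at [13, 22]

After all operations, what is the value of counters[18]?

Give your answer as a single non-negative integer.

Answer: 1

Derivation:
Step 1: insert w at [19, 31] -> counters=[0,0,0,0,0,0,0,0,0,0,0,0,0,0,0,0,0,0,0,1,0,0,0,0,0,0,0,0,0,0,0,1,0,0,0]
Step 2: insert avp at [17, 34] -> counters=[0,0,0,0,0,0,0,0,0,0,0,0,0,0,0,0,0,1,0,1,0,0,0,0,0,0,0,0,0,0,0,1,0,0,1]
Step 3: insert s at [18, 27] -> counters=[0,0,0,0,0,0,0,0,0,0,0,0,0,0,0,0,0,1,1,1,0,0,0,0,0,0,0,1,0,0,0,1,0,0,1]
Step 4: insert zu at [23, 31] -> counters=[0,0,0,0,0,0,0,0,0,0,0,0,0,0,0,0,0,1,1,1,0,0,0,1,0,0,0,1,0,0,0,2,0,0,1]
Step 5: insert vsa at [0, 25] -> counters=[1,0,0,0,0,0,0,0,0,0,0,0,0,0,0,0,0,1,1,1,0,0,0,1,0,1,0,1,0,0,0,2,0,0,1]
Step 6: insert iy at [7, 31] -> counters=[1,0,0,0,0,0,0,1,0,0,0,0,0,0,0,0,0,1,1,1,0,0,0,1,0,1,0,1,0,0,0,3,0,0,1]
Step 7: insert vb at [12, 22] -> counters=[1,0,0,0,0,0,0,1,0,0,0,0,1,0,0,0,0,1,1,1,0,0,1,1,0,1,0,1,0,0,0,3,0,0,1]
Step 8: insert u at [13, 27] -> counters=[1,0,0,0,0,0,0,1,0,0,0,0,1,1,0,0,0,1,1,1,0,0,1,1,0,1,0,2,0,0,0,3,0,0,1]
Step 9: insert bqv at [22, 30] -> counters=[1,0,0,0,0,0,0,1,0,0,0,0,1,1,0,0,0,1,1,1,0,0,2,1,0,1,0,2,0,0,1,3,0,0,1]
Step 10: insert i at [13, 22] -> counters=[1,0,0,0,0,0,0,1,0,0,0,0,1,2,0,0,0,1,1,1,0,0,3,1,0,1,0,2,0,0,1,3,0,0,1]
Step 11: insert j at [8, 11] -> counters=[1,0,0,0,0,0,0,1,1,0,0,1,1,2,0,0,0,1,1,1,0,0,3,1,0,1,0,2,0,0,1,3,0,0,1]
Step 12: insert zu at [23, 31] -> counters=[1,0,0,0,0,0,0,1,1,0,0,1,1,2,0,0,0,1,1,1,0,0,3,2,0,1,0,2,0,0,1,4,0,0,1]
Step 13: insert iy at [7, 31] -> counters=[1,0,0,0,0,0,0,2,1,0,0,1,1,2,0,0,0,1,1,1,0,0,3,2,0,1,0,2,0,0,1,5,0,0,1]
Step 14: insert zu at [23, 31] -> counters=[1,0,0,0,0,0,0,2,1,0,0,1,1,2,0,0,0,1,1,1,0,0,3,3,0,1,0,2,0,0,1,6,0,0,1]
Step 15: delete u at [13, 27] -> counters=[1,0,0,0,0,0,0,2,1,0,0,1,1,1,0,0,0,1,1,1,0,0,3,3,0,1,0,1,0,0,1,6,0,0,1]
Step 16: delete bqv at [22, 30] -> counters=[1,0,0,0,0,0,0,2,1,0,0,1,1,1,0,0,0,1,1,1,0,0,2,3,0,1,0,1,0,0,0,6,0,0,1]
Step 17: insert i at [13, 22] -> counters=[1,0,0,0,0,0,0,2,1,0,0,1,1,2,0,0,0,1,1,1,0,0,3,3,0,1,0,1,0,0,0,6,0,0,1]
Final counters=[1,0,0,0,0,0,0,2,1,0,0,1,1,2,0,0,0,1,1,1,0,0,3,3,0,1,0,1,0,0,0,6,0,0,1] -> counters[18]=1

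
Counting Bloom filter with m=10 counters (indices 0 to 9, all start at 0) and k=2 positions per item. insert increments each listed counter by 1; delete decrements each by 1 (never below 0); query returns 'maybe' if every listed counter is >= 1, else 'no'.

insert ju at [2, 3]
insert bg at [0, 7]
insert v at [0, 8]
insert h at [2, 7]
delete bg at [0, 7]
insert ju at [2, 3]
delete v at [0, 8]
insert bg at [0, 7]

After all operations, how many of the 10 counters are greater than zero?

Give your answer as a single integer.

Answer: 4

Derivation:
Step 1: insert ju at [2, 3] -> counters=[0,0,1,1,0,0,0,0,0,0]
Step 2: insert bg at [0, 7] -> counters=[1,0,1,1,0,0,0,1,0,0]
Step 3: insert v at [0, 8] -> counters=[2,0,1,1,0,0,0,1,1,0]
Step 4: insert h at [2, 7] -> counters=[2,0,2,1,0,0,0,2,1,0]
Step 5: delete bg at [0, 7] -> counters=[1,0,2,1,0,0,0,1,1,0]
Step 6: insert ju at [2, 3] -> counters=[1,0,3,2,0,0,0,1,1,0]
Step 7: delete v at [0, 8] -> counters=[0,0,3,2,0,0,0,1,0,0]
Step 8: insert bg at [0, 7] -> counters=[1,0,3,2,0,0,0,2,0,0]
Final counters=[1,0,3,2,0,0,0,2,0,0] -> 4 nonzero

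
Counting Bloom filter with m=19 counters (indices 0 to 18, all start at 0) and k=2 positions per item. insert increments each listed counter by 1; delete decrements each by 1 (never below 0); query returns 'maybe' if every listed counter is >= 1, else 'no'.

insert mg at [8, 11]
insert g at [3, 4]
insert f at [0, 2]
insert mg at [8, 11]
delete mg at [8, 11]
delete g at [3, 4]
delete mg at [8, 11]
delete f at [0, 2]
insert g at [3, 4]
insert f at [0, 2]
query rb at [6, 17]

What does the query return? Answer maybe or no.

Answer: no

Derivation:
Step 1: insert mg at [8, 11] -> counters=[0,0,0,0,0,0,0,0,1,0,0,1,0,0,0,0,0,0,0]
Step 2: insert g at [3, 4] -> counters=[0,0,0,1,1,0,0,0,1,0,0,1,0,0,0,0,0,0,0]
Step 3: insert f at [0, 2] -> counters=[1,0,1,1,1,0,0,0,1,0,0,1,0,0,0,0,0,0,0]
Step 4: insert mg at [8, 11] -> counters=[1,0,1,1,1,0,0,0,2,0,0,2,0,0,0,0,0,0,0]
Step 5: delete mg at [8, 11] -> counters=[1,0,1,1,1,0,0,0,1,0,0,1,0,0,0,0,0,0,0]
Step 6: delete g at [3, 4] -> counters=[1,0,1,0,0,0,0,0,1,0,0,1,0,0,0,0,0,0,0]
Step 7: delete mg at [8, 11] -> counters=[1,0,1,0,0,0,0,0,0,0,0,0,0,0,0,0,0,0,0]
Step 8: delete f at [0, 2] -> counters=[0,0,0,0,0,0,0,0,0,0,0,0,0,0,0,0,0,0,0]
Step 9: insert g at [3, 4] -> counters=[0,0,0,1,1,0,0,0,0,0,0,0,0,0,0,0,0,0,0]
Step 10: insert f at [0, 2] -> counters=[1,0,1,1,1,0,0,0,0,0,0,0,0,0,0,0,0,0,0]
Query rb: check counters[6]=0 counters[17]=0 -> no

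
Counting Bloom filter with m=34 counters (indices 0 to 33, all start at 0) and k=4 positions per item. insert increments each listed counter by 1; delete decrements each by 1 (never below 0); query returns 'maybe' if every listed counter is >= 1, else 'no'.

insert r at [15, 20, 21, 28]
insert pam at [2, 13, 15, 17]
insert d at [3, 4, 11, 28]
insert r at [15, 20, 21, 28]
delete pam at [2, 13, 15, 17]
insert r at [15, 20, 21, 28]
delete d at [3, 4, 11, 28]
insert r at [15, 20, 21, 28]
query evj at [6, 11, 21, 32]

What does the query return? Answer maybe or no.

Step 1: insert r at [15, 20, 21, 28] -> counters=[0,0,0,0,0,0,0,0,0,0,0,0,0,0,0,1,0,0,0,0,1,1,0,0,0,0,0,0,1,0,0,0,0,0]
Step 2: insert pam at [2, 13, 15, 17] -> counters=[0,0,1,0,0,0,0,0,0,0,0,0,0,1,0,2,0,1,0,0,1,1,0,0,0,0,0,0,1,0,0,0,0,0]
Step 3: insert d at [3, 4, 11, 28] -> counters=[0,0,1,1,1,0,0,0,0,0,0,1,0,1,0,2,0,1,0,0,1,1,0,0,0,0,0,0,2,0,0,0,0,0]
Step 4: insert r at [15, 20, 21, 28] -> counters=[0,0,1,1,1,0,0,0,0,0,0,1,0,1,0,3,0,1,0,0,2,2,0,0,0,0,0,0,3,0,0,0,0,0]
Step 5: delete pam at [2, 13, 15, 17] -> counters=[0,0,0,1,1,0,0,0,0,0,0,1,0,0,0,2,0,0,0,0,2,2,0,0,0,0,0,0,3,0,0,0,0,0]
Step 6: insert r at [15, 20, 21, 28] -> counters=[0,0,0,1,1,0,0,0,0,0,0,1,0,0,0,3,0,0,0,0,3,3,0,0,0,0,0,0,4,0,0,0,0,0]
Step 7: delete d at [3, 4, 11, 28] -> counters=[0,0,0,0,0,0,0,0,0,0,0,0,0,0,0,3,0,0,0,0,3,3,0,0,0,0,0,0,3,0,0,0,0,0]
Step 8: insert r at [15, 20, 21, 28] -> counters=[0,0,0,0,0,0,0,0,0,0,0,0,0,0,0,4,0,0,0,0,4,4,0,0,0,0,0,0,4,0,0,0,0,0]
Query evj: check counters[6]=0 counters[11]=0 counters[21]=4 counters[32]=0 -> no

Answer: no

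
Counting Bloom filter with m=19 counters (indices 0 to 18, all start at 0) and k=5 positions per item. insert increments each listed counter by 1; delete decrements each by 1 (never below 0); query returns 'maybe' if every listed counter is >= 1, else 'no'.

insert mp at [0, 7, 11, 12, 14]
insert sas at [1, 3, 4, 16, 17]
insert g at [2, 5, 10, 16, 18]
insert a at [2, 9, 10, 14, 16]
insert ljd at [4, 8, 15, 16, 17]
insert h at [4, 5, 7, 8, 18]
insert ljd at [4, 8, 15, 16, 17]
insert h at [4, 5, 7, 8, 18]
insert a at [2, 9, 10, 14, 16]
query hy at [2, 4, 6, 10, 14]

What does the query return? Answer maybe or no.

Answer: no

Derivation:
Step 1: insert mp at [0, 7, 11, 12, 14] -> counters=[1,0,0,0,0,0,0,1,0,0,0,1,1,0,1,0,0,0,0]
Step 2: insert sas at [1, 3, 4, 16, 17] -> counters=[1,1,0,1,1,0,0,1,0,0,0,1,1,0,1,0,1,1,0]
Step 3: insert g at [2, 5, 10, 16, 18] -> counters=[1,1,1,1,1,1,0,1,0,0,1,1,1,0,1,0,2,1,1]
Step 4: insert a at [2, 9, 10, 14, 16] -> counters=[1,1,2,1,1,1,0,1,0,1,2,1,1,0,2,0,3,1,1]
Step 5: insert ljd at [4, 8, 15, 16, 17] -> counters=[1,1,2,1,2,1,0,1,1,1,2,1,1,0,2,1,4,2,1]
Step 6: insert h at [4, 5, 7, 8, 18] -> counters=[1,1,2,1,3,2,0,2,2,1,2,1,1,0,2,1,4,2,2]
Step 7: insert ljd at [4, 8, 15, 16, 17] -> counters=[1,1,2,1,4,2,0,2,3,1,2,1,1,0,2,2,5,3,2]
Step 8: insert h at [4, 5, 7, 8, 18] -> counters=[1,1,2,1,5,3,0,3,4,1,2,1,1,0,2,2,5,3,3]
Step 9: insert a at [2, 9, 10, 14, 16] -> counters=[1,1,3,1,5,3,0,3,4,2,3,1,1,0,3,2,6,3,3]
Query hy: check counters[2]=3 counters[4]=5 counters[6]=0 counters[10]=3 counters[14]=3 -> no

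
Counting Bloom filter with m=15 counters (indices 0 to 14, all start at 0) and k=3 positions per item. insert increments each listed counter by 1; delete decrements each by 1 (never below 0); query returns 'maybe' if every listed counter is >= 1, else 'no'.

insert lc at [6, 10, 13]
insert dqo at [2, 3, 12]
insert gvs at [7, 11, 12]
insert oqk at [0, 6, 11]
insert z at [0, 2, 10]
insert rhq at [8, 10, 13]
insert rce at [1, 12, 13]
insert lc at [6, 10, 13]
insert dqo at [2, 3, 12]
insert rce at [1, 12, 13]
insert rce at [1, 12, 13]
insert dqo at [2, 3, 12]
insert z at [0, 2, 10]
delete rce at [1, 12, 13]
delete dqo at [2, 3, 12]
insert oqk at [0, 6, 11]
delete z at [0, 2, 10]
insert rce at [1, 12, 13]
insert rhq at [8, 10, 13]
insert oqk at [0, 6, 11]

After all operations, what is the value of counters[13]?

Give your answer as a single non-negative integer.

Step 1: insert lc at [6, 10, 13] -> counters=[0,0,0,0,0,0,1,0,0,0,1,0,0,1,0]
Step 2: insert dqo at [2, 3, 12] -> counters=[0,0,1,1,0,0,1,0,0,0,1,0,1,1,0]
Step 3: insert gvs at [7, 11, 12] -> counters=[0,0,1,1,0,0,1,1,0,0,1,1,2,1,0]
Step 4: insert oqk at [0, 6, 11] -> counters=[1,0,1,1,0,0,2,1,0,0,1,2,2,1,0]
Step 5: insert z at [0, 2, 10] -> counters=[2,0,2,1,0,0,2,1,0,0,2,2,2,1,0]
Step 6: insert rhq at [8, 10, 13] -> counters=[2,0,2,1,0,0,2,1,1,0,3,2,2,2,0]
Step 7: insert rce at [1, 12, 13] -> counters=[2,1,2,1,0,0,2,1,1,0,3,2,3,3,0]
Step 8: insert lc at [6, 10, 13] -> counters=[2,1,2,1,0,0,3,1,1,0,4,2,3,4,0]
Step 9: insert dqo at [2, 3, 12] -> counters=[2,1,3,2,0,0,3,1,1,0,4,2,4,4,0]
Step 10: insert rce at [1, 12, 13] -> counters=[2,2,3,2,0,0,3,1,1,0,4,2,5,5,0]
Step 11: insert rce at [1, 12, 13] -> counters=[2,3,3,2,0,0,3,1,1,0,4,2,6,6,0]
Step 12: insert dqo at [2, 3, 12] -> counters=[2,3,4,3,0,0,3,1,1,0,4,2,7,6,0]
Step 13: insert z at [0, 2, 10] -> counters=[3,3,5,3,0,0,3,1,1,0,5,2,7,6,0]
Step 14: delete rce at [1, 12, 13] -> counters=[3,2,5,3,0,0,3,1,1,0,5,2,6,5,0]
Step 15: delete dqo at [2, 3, 12] -> counters=[3,2,4,2,0,0,3,1,1,0,5,2,5,5,0]
Step 16: insert oqk at [0, 6, 11] -> counters=[4,2,4,2,0,0,4,1,1,0,5,3,5,5,0]
Step 17: delete z at [0, 2, 10] -> counters=[3,2,3,2,0,0,4,1,1,0,4,3,5,5,0]
Step 18: insert rce at [1, 12, 13] -> counters=[3,3,3,2,0,0,4,1,1,0,4,3,6,6,0]
Step 19: insert rhq at [8, 10, 13] -> counters=[3,3,3,2,0,0,4,1,2,0,5,3,6,7,0]
Step 20: insert oqk at [0, 6, 11] -> counters=[4,3,3,2,0,0,5,1,2,0,5,4,6,7,0]
Final counters=[4,3,3,2,0,0,5,1,2,0,5,4,6,7,0] -> counters[13]=7

Answer: 7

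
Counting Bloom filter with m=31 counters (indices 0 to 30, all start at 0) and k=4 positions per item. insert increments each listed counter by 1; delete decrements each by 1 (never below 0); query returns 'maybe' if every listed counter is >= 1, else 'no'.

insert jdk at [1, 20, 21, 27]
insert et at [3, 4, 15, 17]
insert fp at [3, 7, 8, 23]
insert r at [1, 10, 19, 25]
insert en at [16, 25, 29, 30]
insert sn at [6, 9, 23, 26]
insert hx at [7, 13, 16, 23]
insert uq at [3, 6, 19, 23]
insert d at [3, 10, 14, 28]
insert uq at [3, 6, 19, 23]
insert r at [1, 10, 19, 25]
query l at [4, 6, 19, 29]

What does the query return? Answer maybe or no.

Step 1: insert jdk at [1, 20, 21, 27] -> counters=[0,1,0,0,0,0,0,0,0,0,0,0,0,0,0,0,0,0,0,0,1,1,0,0,0,0,0,1,0,0,0]
Step 2: insert et at [3, 4, 15, 17] -> counters=[0,1,0,1,1,0,0,0,0,0,0,0,0,0,0,1,0,1,0,0,1,1,0,0,0,0,0,1,0,0,0]
Step 3: insert fp at [3, 7, 8, 23] -> counters=[0,1,0,2,1,0,0,1,1,0,0,0,0,0,0,1,0,1,0,0,1,1,0,1,0,0,0,1,0,0,0]
Step 4: insert r at [1, 10, 19, 25] -> counters=[0,2,0,2,1,0,0,1,1,0,1,0,0,0,0,1,0,1,0,1,1,1,0,1,0,1,0,1,0,0,0]
Step 5: insert en at [16, 25, 29, 30] -> counters=[0,2,0,2,1,0,0,1,1,0,1,0,0,0,0,1,1,1,0,1,1,1,0,1,0,2,0,1,0,1,1]
Step 6: insert sn at [6, 9, 23, 26] -> counters=[0,2,0,2,1,0,1,1,1,1,1,0,0,0,0,1,1,1,0,1,1,1,0,2,0,2,1,1,0,1,1]
Step 7: insert hx at [7, 13, 16, 23] -> counters=[0,2,0,2,1,0,1,2,1,1,1,0,0,1,0,1,2,1,0,1,1,1,0,3,0,2,1,1,0,1,1]
Step 8: insert uq at [3, 6, 19, 23] -> counters=[0,2,0,3,1,0,2,2,1,1,1,0,0,1,0,1,2,1,0,2,1,1,0,4,0,2,1,1,0,1,1]
Step 9: insert d at [3, 10, 14, 28] -> counters=[0,2,0,4,1,0,2,2,1,1,2,0,0,1,1,1,2,1,0,2,1,1,0,4,0,2,1,1,1,1,1]
Step 10: insert uq at [3, 6, 19, 23] -> counters=[0,2,0,5,1,0,3,2,1,1,2,0,0,1,1,1,2,1,0,3,1,1,0,5,0,2,1,1,1,1,1]
Step 11: insert r at [1, 10, 19, 25] -> counters=[0,3,0,5,1,0,3,2,1,1,3,0,0,1,1,1,2,1,0,4,1,1,0,5,0,3,1,1,1,1,1]
Query l: check counters[4]=1 counters[6]=3 counters[19]=4 counters[29]=1 -> maybe

Answer: maybe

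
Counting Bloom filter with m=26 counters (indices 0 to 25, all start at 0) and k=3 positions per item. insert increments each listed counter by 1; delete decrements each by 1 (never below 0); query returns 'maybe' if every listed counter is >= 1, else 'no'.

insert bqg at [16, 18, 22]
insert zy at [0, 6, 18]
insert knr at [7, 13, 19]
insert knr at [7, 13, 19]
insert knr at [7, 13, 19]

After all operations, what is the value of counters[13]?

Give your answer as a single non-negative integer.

Answer: 3

Derivation:
Step 1: insert bqg at [16, 18, 22] -> counters=[0,0,0,0,0,0,0,0,0,0,0,0,0,0,0,0,1,0,1,0,0,0,1,0,0,0]
Step 2: insert zy at [0, 6, 18] -> counters=[1,0,0,0,0,0,1,0,0,0,0,0,0,0,0,0,1,0,2,0,0,0,1,0,0,0]
Step 3: insert knr at [7, 13, 19] -> counters=[1,0,0,0,0,0,1,1,0,0,0,0,0,1,0,0,1,0,2,1,0,0,1,0,0,0]
Step 4: insert knr at [7, 13, 19] -> counters=[1,0,0,0,0,0,1,2,0,0,0,0,0,2,0,0,1,0,2,2,0,0,1,0,0,0]
Step 5: insert knr at [7, 13, 19] -> counters=[1,0,0,0,0,0,1,3,0,0,0,0,0,3,0,0,1,0,2,3,0,0,1,0,0,0]
Final counters=[1,0,0,0,0,0,1,3,0,0,0,0,0,3,0,0,1,0,2,3,0,0,1,0,0,0] -> counters[13]=3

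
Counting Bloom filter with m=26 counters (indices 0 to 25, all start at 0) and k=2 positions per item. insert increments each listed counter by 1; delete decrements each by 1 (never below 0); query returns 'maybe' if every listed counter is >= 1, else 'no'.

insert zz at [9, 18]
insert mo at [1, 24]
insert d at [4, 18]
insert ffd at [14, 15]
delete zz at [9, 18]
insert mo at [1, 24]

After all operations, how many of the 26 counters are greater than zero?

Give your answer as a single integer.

Answer: 6

Derivation:
Step 1: insert zz at [9, 18] -> counters=[0,0,0,0,0,0,0,0,0,1,0,0,0,0,0,0,0,0,1,0,0,0,0,0,0,0]
Step 2: insert mo at [1, 24] -> counters=[0,1,0,0,0,0,0,0,0,1,0,0,0,0,0,0,0,0,1,0,0,0,0,0,1,0]
Step 3: insert d at [4, 18] -> counters=[0,1,0,0,1,0,0,0,0,1,0,0,0,0,0,0,0,0,2,0,0,0,0,0,1,0]
Step 4: insert ffd at [14, 15] -> counters=[0,1,0,0,1,0,0,0,0,1,0,0,0,0,1,1,0,0,2,0,0,0,0,0,1,0]
Step 5: delete zz at [9, 18] -> counters=[0,1,0,0,1,0,0,0,0,0,0,0,0,0,1,1,0,0,1,0,0,0,0,0,1,0]
Step 6: insert mo at [1, 24] -> counters=[0,2,0,0,1,0,0,0,0,0,0,0,0,0,1,1,0,0,1,0,0,0,0,0,2,0]
Final counters=[0,2,0,0,1,0,0,0,0,0,0,0,0,0,1,1,0,0,1,0,0,0,0,0,2,0] -> 6 nonzero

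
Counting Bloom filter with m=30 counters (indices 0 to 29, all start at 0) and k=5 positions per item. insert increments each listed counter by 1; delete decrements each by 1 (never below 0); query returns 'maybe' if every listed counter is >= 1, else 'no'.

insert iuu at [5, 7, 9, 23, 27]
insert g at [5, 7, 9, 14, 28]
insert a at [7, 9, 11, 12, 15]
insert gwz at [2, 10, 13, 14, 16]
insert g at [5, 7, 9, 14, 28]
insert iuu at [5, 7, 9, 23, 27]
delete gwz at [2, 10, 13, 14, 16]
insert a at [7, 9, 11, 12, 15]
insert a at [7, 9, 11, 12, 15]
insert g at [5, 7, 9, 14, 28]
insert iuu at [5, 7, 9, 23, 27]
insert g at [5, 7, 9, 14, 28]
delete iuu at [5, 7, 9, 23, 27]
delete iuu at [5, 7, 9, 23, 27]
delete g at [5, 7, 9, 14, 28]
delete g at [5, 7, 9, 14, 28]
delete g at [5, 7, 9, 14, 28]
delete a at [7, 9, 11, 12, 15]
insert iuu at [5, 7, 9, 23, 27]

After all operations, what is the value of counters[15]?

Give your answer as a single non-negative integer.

Step 1: insert iuu at [5, 7, 9, 23, 27] -> counters=[0,0,0,0,0,1,0,1,0,1,0,0,0,0,0,0,0,0,0,0,0,0,0,1,0,0,0,1,0,0]
Step 2: insert g at [5, 7, 9, 14, 28] -> counters=[0,0,0,0,0,2,0,2,0,2,0,0,0,0,1,0,0,0,0,0,0,0,0,1,0,0,0,1,1,0]
Step 3: insert a at [7, 9, 11, 12, 15] -> counters=[0,0,0,0,0,2,0,3,0,3,0,1,1,0,1,1,0,0,0,0,0,0,0,1,0,0,0,1,1,0]
Step 4: insert gwz at [2, 10, 13, 14, 16] -> counters=[0,0,1,0,0,2,0,3,0,3,1,1,1,1,2,1,1,0,0,0,0,0,0,1,0,0,0,1,1,0]
Step 5: insert g at [5, 7, 9, 14, 28] -> counters=[0,0,1,0,0,3,0,4,0,4,1,1,1,1,3,1,1,0,0,0,0,0,0,1,0,0,0,1,2,0]
Step 6: insert iuu at [5, 7, 9, 23, 27] -> counters=[0,0,1,0,0,4,0,5,0,5,1,1,1,1,3,1,1,0,0,0,0,0,0,2,0,0,0,2,2,0]
Step 7: delete gwz at [2, 10, 13, 14, 16] -> counters=[0,0,0,0,0,4,0,5,0,5,0,1,1,0,2,1,0,0,0,0,0,0,0,2,0,0,0,2,2,0]
Step 8: insert a at [7, 9, 11, 12, 15] -> counters=[0,0,0,0,0,4,0,6,0,6,0,2,2,0,2,2,0,0,0,0,0,0,0,2,0,0,0,2,2,0]
Step 9: insert a at [7, 9, 11, 12, 15] -> counters=[0,0,0,0,0,4,0,7,0,7,0,3,3,0,2,3,0,0,0,0,0,0,0,2,0,0,0,2,2,0]
Step 10: insert g at [5, 7, 9, 14, 28] -> counters=[0,0,0,0,0,5,0,8,0,8,0,3,3,0,3,3,0,0,0,0,0,0,0,2,0,0,0,2,3,0]
Step 11: insert iuu at [5, 7, 9, 23, 27] -> counters=[0,0,0,0,0,6,0,9,0,9,0,3,3,0,3,3,0,0,0,0,0,0,0,3,0,0,0,3,3,0]
Step 12: insert g at [5, 7, 9, 14, 28] -> counters=[0,0,0,0,0,7,0,10,0,10,0,3,3,0,4,3,0,0,0,0,0,0,0,3,0,0,0,3,4,0]
Step 13: delete iuu at [5, 7, 9, 23, 27] -> counters=[0,0,0,0,0,6,0,9,0,9,0,3,3,0,4,3,0,0,0,0,0,0,0,2,0,0,0,2,4,0]
Step 14: delete iuu at [5, 7, 9, 23, 27] -> counters=[0,0,0,0,0,5,0,8,0,8,0,3,3,0,4,3,0,0,0,0,0,0,0,1,0,0,0,1,4,0]
Step 15: delete g at [5, 7, 9, 14, 28] -> counters=[0,0,0,0,0,4,0,7,0,7,0,3,3,0,3,3,0,0,0,0,0,0,0,1,0,0,0,1,3,0]
Step 16: delete g at [5, 7, 9, 14, 28] -> counters=[0,0,0,0,0,3,0,6,0,6,0,3,3,0,2,3,0,0,0,0,0,0,0,1,0,0,0,1,2,0]
Step 17: delete g at [5, 7, 9, 14, 28] -> counters=[0,0,0,0,0,2,0,5,0,5,0,3,3,0,1,3,0,0,0,0,0,0,0,1,0,0,0,1,1,0]
Step 18: delete a at [7, 9, 11, 12, 15] -> counters=[0,0,0,0,0,2,0,4,0,4,0,2,2,0,1,2,0,0,0,0,0,0,0,1,0,0,0,1,1,0]
Step 19: insert iuu at [5, 7, 9, 23, 27] -> counters=[0,0,0,0,0,3,0,5,0,5,0,2,2,0,1,2,0,0,0,0,0,0,0,2,0,0,0,2,1,0]
Final counters=[0,0,0,0,0,3,0,5,0,5,0,2,2,0,1,2,0,0,0,0,0,0,0,2,0,0,0,2,1,0] -> counters[15]=2

Answer: 2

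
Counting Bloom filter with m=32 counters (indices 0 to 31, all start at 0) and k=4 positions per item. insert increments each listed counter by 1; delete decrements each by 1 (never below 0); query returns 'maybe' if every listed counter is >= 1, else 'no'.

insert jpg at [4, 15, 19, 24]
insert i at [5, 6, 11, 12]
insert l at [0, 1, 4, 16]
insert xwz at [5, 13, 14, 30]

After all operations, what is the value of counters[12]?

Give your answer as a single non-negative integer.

Answer: 1

Derivation:
Step 1: insert jpg at [4, 15, 19, 24] -> counters=[0,0,0,0,1,0,0,0,0,0,0,0,0,0,0,1,0,0,0,1,0,0,0,0,1,0,0,0,0,0,0,0]
Step 2: insert i at [5, 6, 11, 12] -> counters=[0,0,0,0,1,1,1,0,0,0,0,1,1,0,0,1,0,0,0,1,0,0,0,0,1,0,0,0,0,0,0,0]
Step 3: insert l at [0, 1, 4, 16] -> counters=[1,1,0,0,2,1,1,0,0,0,0,1,1,0,0,1,1,0,0,1,0,0,0,0,1,0,0,0,0,0,0,0]
Step 4: insert xwz at [5, 13, 14, 30] -> counters=[1,1,0,0,2,2,1,0,0,0,0,1,1,1,1,1,1,0,0,1,0,0,0,0,1,0,0,0,0,0,1,0]
Final counters=[1,1,0,0,2,2,1,0,0,0,0,1,1,1,1,1,1,0,0,1,0,0,0,0,1,0,0,0,0,0,1,0] -> counters[12]=1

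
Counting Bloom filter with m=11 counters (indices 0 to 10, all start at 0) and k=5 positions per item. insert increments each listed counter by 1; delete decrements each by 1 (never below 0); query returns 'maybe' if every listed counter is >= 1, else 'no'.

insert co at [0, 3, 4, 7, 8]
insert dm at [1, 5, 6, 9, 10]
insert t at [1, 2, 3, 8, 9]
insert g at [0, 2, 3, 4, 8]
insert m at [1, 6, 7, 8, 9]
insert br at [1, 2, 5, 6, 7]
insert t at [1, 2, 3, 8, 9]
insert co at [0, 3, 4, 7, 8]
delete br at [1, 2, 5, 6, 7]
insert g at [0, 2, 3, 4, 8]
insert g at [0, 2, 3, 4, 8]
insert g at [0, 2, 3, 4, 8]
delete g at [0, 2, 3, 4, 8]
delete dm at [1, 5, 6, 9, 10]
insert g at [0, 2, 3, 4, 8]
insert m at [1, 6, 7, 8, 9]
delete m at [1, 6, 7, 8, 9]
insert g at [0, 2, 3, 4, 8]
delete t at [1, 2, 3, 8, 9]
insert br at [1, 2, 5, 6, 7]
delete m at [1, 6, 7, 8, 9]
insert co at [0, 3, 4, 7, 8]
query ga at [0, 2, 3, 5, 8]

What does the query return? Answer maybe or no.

Answer: maybe

Derivation:
Step 1: insert co at [0, 3, 4, 7, 8] -> counters=[1,0,0,1,1,0,0,1,1,0,0]
Step 2: insert dm at [1, 5, 6, 9, 10] -> counters=[1,1,0,1,1,1,1,1,1,1,1]
Step 3: insert t at [1, 2, 3, 8, 9] -> counters=[1,2,1,2,1,1,1,1,2,2,1]
Step 4: insert g at [0, 2, 3, 4, 8] -> counters=[2,2,2,3,2,1,1,1,3,2,1]
Step 5: insert m at [1, 6, 7, 8, 9] -> counters=[2,3,2,3,2,1,2,2,4,3,1]
Step 6: insert br at [1, 2, 5, 6, 7] -> counters=[2,4,3,3,2,2,3,3,4,3,1]
Step 7: insert t at [1, 2, 3, 8, 9] -> counters=[2,5,4,4,2,2,3,3,5,4,1]
Step 8: insert co at [0, 3, 4, 7, 8] -> counters=[3,5,4,5,3,2,3,4,6,4,1]
Step 9: delete br at [1, 2, 5, 6, 7] -> counters=[3,4,3,5,3,1,2,3,6,4,1]
Step 10: insert g at [0, 2, 3, 4, 8] -> counters=[4,4,4,6,4,1,2,3,7,4,1]
Step 11: insert g at [0, 2, 3, 4, 8] -> counters=[5,4,5,7,5,1,2,3,8,4,1]
Step 12: insert g at [0, 2, 3, 4, 8] -> counters=[6,4,6,8,6,1,2,3,9,4,1]
Step 13: delete g at [0, 2, 3, 4, 8] -> counters=[5,4,5,7,5,1,2,3,8,4,1]
Step 14: delete dm at [1, 5, 6, 9, 10] -> counters=[5,3,5,7,5,0,1,3,8,3,0]
Step 15: insert g at [0, 2, 3, 4, 8] -> counters=[6,3,6,8,6,0,1,3,9,3,0]
Step 16: insert m at [1, 6, 7, 8, 9] -> counters=[6,4,6,8,6,0,2,4,10,4,0]
Step 17: delete m at [1, 6, 7, 8, 9] -> counters=[6,3,6,8,6,0,1,3,9,3,0]
Step 18: insert g at [0, 2, 3, 4, 8] -> counters=[7,3,7,9,7,0,1,3,10,3,0]
Step 19: delete t at [1, 2, 3, 8, 9] -> counters=[7,2,6,8,7,0,1,3,9,2,0]
Step 20: insert br at [1, 2, 5, 6, 7] -> counters=[7,3,7,8,7,1,2,4,9,2,0]
Step 21: delete m at [1, 6, 7, 8, 9] -> counters=[7,2,7,8,7,1,1,3,8,1,0]
Step 22: insert co at [0, 3, 4, 7, 8] -> counters=[8,2,7,9,8,1,1,4,9,1,0]
Query ga: check counters[0]=8 counters[2]=7 counters[3]=9 counters[5]=1 counters[8]=9 -> maybe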